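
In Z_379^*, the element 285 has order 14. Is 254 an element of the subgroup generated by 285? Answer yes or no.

yes

⟨285⟩ has order 14; its elements mod 379 are {1, 86, 94, 119, 125, 138, 184, 195, 241, 254, 260, 285, 293, 378}.
254 is in this set.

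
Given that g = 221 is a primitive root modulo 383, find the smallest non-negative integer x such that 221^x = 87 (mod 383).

Baby-step giant-step with m = ceil(sqrt(382)) = 20.
Baby table (221^j mod 383 for j=0..19):
  0:1  1:221  2:200  3:155  4:168  5:360  6:279  7:379
  8:265  9:349  10:146  11:94  12:92  13:33  14:16  15:89
  16:136  17:182  18:7  19:15
Giant step factor: 221^(-20) ≡ 206 (mod 383).
Scan 87·206^i mod 383 for i = 0, 1, …:
  i=0: 87   i=1: 304   i=2: 195   i=3: 338
  i=4: 305   i=5: 18   i=6: 261   i=7: 146
Match at i=7, j=10: x = 7·20 + 10 = 150.

150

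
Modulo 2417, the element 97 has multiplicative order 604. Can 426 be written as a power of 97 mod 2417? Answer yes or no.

426 ∈ ⟨97⟩ iff 426^604 ≡ 1 (mod 2417), since |⟨97⟩| = 604.
426^604 mod 2417 = 1825.
Since 1825 ≠ 1, 426 does not lie in the subgroup.

no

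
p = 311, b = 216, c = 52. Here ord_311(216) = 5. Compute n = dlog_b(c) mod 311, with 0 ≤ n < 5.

Successive powers of 216 modulo 311:
  216^0=1  216^1=216  216^2=6  216^3=52
So 216^3 ≡ 52 (mod 311), giving n = 3.

3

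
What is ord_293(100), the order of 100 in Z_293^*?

73

The order of 100 must divide p − 1 = 292 = 2^2 · 73.
Divisors: 1, 2, 4, 73, 146, 292.
Check each in increasing order: 100^1 ≡ 100;  100^2 ≡ 38;  100^4 ≡ 272;  100^73 ≡ 1.
Smallest exponent giving 1 is 73.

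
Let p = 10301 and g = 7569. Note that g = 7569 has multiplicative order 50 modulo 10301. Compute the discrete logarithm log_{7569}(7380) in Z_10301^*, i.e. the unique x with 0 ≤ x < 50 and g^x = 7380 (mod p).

Successive powers of 7569 modulo 10301:
  7569^0=1  7569^1=7569  7569^2=5900  7569^3=2265  7569^4=2921  7569^5=3103
  7569^6=327  7569^7=2823  7569^8=3013  7569^9=9284  7569^10=7475  7569^11=5183
  7569^12=3919  7569^13=6332  7569^14=6656  7569^15=7374  7569^16=2988  7569^17=5477
  7569^18=4189  7569^19=63  7569^20=3001  7569^21=864  7569^22=8782  7569^23=8906
  7569^24=10071  7569^25=10300  7569^26=2732  7569^27=4401  7569^28=8036  7569^29=7380
So 7569^29 ≡ 7380 (mod 10301), giving x = 29.

29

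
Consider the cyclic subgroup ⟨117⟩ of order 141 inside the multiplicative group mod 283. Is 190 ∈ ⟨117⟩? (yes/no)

190 ∈ ⟨117⟩ iff 190^141 ≡ 1 (mod 283), since |⟨117⟩| = 141.
190^141 mod 283 = 282.
Since 282 ≠ 1, 190 does not lie in the subgroup.

no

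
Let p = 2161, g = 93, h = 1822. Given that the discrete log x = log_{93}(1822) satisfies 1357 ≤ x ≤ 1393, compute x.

1372

Compute 93^1357 mod 2161 = 1908, then multiply by 93 repeatedly:
  93^1357=1908  93^1358=242  93^1359=896  93^1360=1210  93^1361=158
  93^1362=1728  93^1363=790  93^1364=2157  93^1365=1789  93^1366=2141
  93^1367=301  93^1368=2061  93^1369=1505  93^1370=1661  93^1371=1042
  93^1372=1822
Found 1822 at exponent 1372.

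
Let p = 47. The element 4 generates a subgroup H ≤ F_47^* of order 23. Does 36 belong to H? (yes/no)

yes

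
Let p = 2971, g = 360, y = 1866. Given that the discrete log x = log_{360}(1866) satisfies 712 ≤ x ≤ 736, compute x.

Compute 360^712 mod 2971 = 2729, then multiply by 360 repeatedly:
  360^712=2729  360^713=2010  360^714=1647  360^715=1691  360^716=2676
  360^717=756  360^718=1799  360^719=2933  360^720=1175  360^721=1118
  360^722=1395  360^723=101  360^724=708  360^725=2345  360^726=436
  360^727=2468  360^728=151  360^729=882  360^730=2594  360^731=946
  360^732=1866
Found 1866 at exponent 732.

732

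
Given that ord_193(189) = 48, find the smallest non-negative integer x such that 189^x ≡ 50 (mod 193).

Baby-step giant-step with m = ceil(sqrt(48)) = 7.
Baby table (189^j mod 193 for j=0..6):
  0:1  1:189  2:16  3:129  4:63  5:134  6:43
Giant step factor: 189^(-7) ≡ 46 (mod 193).
Scan 50·46^i mod 193 for i = 0, 1, …:
  i=0: 50   i=1: 177   i=2: 36   i=3: 112
  i=4: 134
Match at i=4, j=5: x = 4·7 + 5 = 33.

33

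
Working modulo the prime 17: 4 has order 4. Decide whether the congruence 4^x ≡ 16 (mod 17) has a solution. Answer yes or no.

⟨4⟩ has order 4; its elements mod 17 are {1, 4, 13, 16}.
16 is in this set.

yes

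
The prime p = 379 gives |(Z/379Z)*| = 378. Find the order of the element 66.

378

The order of 66 must divide p − 1 = 378 = 2 · 3^3 · 7.
Divisors: 1, 2, 3, 6, 7, 9, 14, 18, 21, 27, 42, 54, 63, 126, 189, 378.
Check each in increasing order: 66^1 ≡ 66;  66^2 ≡ 187;  66^3 ≡ 214;  66^6 ≡ 316;  66^7 ≡ 11;  66^9 ≡ 162;  66^14 ≡ 121;  66^18 ≡ 93;  66^21 ≡ 194;  66^27 ≡ 285;  66^42 ≡ 115;  66^54 ≡ 119;  66^63 ≡ 328;  66^126 ≡ 327;  66^189 ≡ 378;  66^378 ≡ 1.
Smallest exponent giving 1 is 378.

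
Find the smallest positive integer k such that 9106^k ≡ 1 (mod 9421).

9420

The order of 9106 must divide p − 1 = 9420 = 2^2 · 3 · 5 · 157.
Divisors: 1, 2, 3, 4, 5, 6, 10, 12, 15, 20, 30, 60, 157, 314, 471, 628, 785, 942, 1570, 1884, 2355, 3140, 4710, 9420.
Check each in increasing order: 9106^1 ≡ 9106;  9106^2 ≡ 5015;  9106^3 ≡ 3003;  9106^4 ≡ 5576;  9106^5 ≡ 5287;  9106^6 ≡ 2112;  9106^10 ≡ 262;  9106^12 ≡ 4411;  9106^15 ≡ 307;  9106^20 ≡ 2697;  9106^30 ≡ 39;  9106^60 ≡ 1521;  9106^157 ≡ 7498;  9106^314 ≡ 4897;  9106^471 ≡ 4069;  9106^628 ≡ 4164;  9106^785 ≡ 478;  9106^942 ≡ 4064;  9106^1570 ≡ 2380;  9106^1884 ≡ 1083;  9106^2355 ≡ 7120;  9106^3140 ≡ 2379;  9106^4710 ≡ 9420;  9106^9420 ≡ 1.
Smallest exponent giving 1 is 9420.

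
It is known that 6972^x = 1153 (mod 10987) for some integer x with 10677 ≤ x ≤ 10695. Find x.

Compute 6972^10677 mod 10987 = 6781, then multiply by 6972 repeatedly:
  6972^10677=6781  6972^10678=71  6972^10679=597  6972^10680=9198  6972^10681=8324
  6972^10682=1594  6972^10683=5511  6972^10684=1153
Found 1153 at exponent 10684.

10684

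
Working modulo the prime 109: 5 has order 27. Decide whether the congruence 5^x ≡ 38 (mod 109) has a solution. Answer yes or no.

yes

38 ∈ ⟨5⟩ iff 38^27 ≡ 1 (mod 109), since |⟨5⟩| = 27.
38^27 mod 109 = 1.
Since 1 = 1, 38 lies in the subgroup.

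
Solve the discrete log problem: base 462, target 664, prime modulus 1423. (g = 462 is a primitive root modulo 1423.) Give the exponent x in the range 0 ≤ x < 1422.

37

Baby-step giant-step with m = ceil(sqrt(1422)) = 38.
Baby table (462^j mod 1423 for j=0..37):
  0:1  1:462  2:1417  3:74  4:36  5:979  6:1207  7:1241
  8:1296  9:1092  10:762  11:563  12:1120  13:891  14:395  15:346
  16:476  17:770  18:1413  19:1072  20:60  21:683  22:1063  23:171
  24:737  25:397  26:1270  27:464  28:918  29:62  30:184  31:1051
  32:319  33:809  34:932  35:838  36:100  37:664
Giant step factor: 462^(-38) ≡ 1155 (mod 1423).
Scan 664·1155^i mod 1423 for i = 0, 1, …:
  i=0: 664
Match at i=0, j=37: x = 0·38 + 37 = 37.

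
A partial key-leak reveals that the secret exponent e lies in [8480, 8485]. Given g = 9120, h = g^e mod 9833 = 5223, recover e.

8484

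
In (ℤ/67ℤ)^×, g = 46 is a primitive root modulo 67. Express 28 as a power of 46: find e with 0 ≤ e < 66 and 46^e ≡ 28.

35

Baby-step giant-step with m = ceil(sqrt(66)) = 9.
Baby table (46^j mod 67 for j=0..8):
  0:1  1:46  2:39  3:52  4:47  5:18  6:24  7:32
  8:65
Giant step factor: 46^(-9) ≡ 8 (mod 67).
Scan 28·8^i mod 67 for i = 0, 1, …:
  i=0: 28   i=1: 23   i=2: 50   i=3: 65
Match at i=3, j=8: e = 3·9 + 8 = 35.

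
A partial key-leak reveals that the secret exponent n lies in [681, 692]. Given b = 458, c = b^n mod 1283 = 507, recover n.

686

Compute 458^681 mod 1283 = 1227, then multiply by 458 repeatedly:
  458^681=1227  458^682=12  458^683=364  458^684=1205  458^685=200
  458^686=507
Found 507 at exponent 686.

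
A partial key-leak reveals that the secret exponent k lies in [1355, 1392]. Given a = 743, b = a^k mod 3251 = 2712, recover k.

Compute 743^1355 mod 3251 = 312, then multiply by 743 repeatedly:
  743^1355=312  743^1356=995  743^1357=1308  743^1358=3046  743^1359=482
  743^1360=516  743^1361=3021  743^1362=1413  743^1363=3037  743^1364=297
  743^1365=2854  743^1366=870  743^1367=2712
Found 2712 at exponent 1367.

1367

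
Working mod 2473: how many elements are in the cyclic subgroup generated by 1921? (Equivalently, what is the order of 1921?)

1236

The order of 1921 must divide p − 1 = 2472 = 2^3 · 3 · 103.
Divisors: 1, 2, 3, 4, 6, 8, 12, 24, 103, 206, 309, 412, 618, 824, 1236, 2472.
Check each in increasing order: 1921^1 ≡ 1921;  1921^2 ≡ 525;  1921^3 ≡ 2014;  1921^4 ≡ 1122;  1921^6 ≡ 476;  1921^8 ≡ 127;  1921^12 ≡ 1533;  1921^24 ≡ 739;  1921^103 ≡ 1769;  1921^206 ≡ 1016;  1921^309 ≡ 1906;  1921^412 ≡ 1015;  1921^618 ≡ 2472;  1921^824 ≡ 1457;  1921^1236 ≡ 1.
Smallest exponent giving 1 is 1236.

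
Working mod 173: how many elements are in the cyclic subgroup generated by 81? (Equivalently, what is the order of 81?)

The order of 81 must divide p − 1 = 172 = 2^2 · 43.
Divisors: 1, 2, 4, 43, 86, 172.
Check each in increasing order: 81^1 ≡ 81;  81^2 ≡ 160;  81^4 ≡ 169;  81^43 ≡ 1.
Smallest exponent giving 1 is 43.

43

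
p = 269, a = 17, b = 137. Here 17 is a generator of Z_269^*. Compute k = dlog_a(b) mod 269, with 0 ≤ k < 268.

247

Baby-step giant-step with m = ceil(sqrt(268)) = 17.
Baby table (17^j mod 269 for j=0..16):
  0:1  1:17  2:20  3:71  4:131  5:75  6:199  7:155
  8:214  9:141  10:245  11:130  12:58  13:179  14:84  15:83
  16:66
Giant step factor: 17^(-17) ≡ 193 (mod 269).
Scan 137·193^i mod 269 for i = 0, 1, …:
  i=0: 137   i=1: 79   i=2: 183   i=3: 80
  i=4: 107   i=5: 207   i=6: 139   i=7: 196
  i=8: 168   i=9: 144     …   i=13: 30
  i=14: 141
Match at i=14, j=9: k = 14·17 + 9 = 247.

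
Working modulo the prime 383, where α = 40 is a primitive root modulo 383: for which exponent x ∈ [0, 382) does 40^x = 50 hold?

Baby-step giant-step with m = ceil(sqrt(382)) = 20.
Baby table (40^j mod 383 for j=0..19):
  0:1  1:40  2:68  3:39  4:28  5:354  6:372  7:326
  8:18  9:337  10:75  11:319  12:121  13:244  14:185  15:123
  16:324  17:321  18:201  19:380
Giant step factor: 40^(-20) ≡ 150 (mod 383).
Scan 50·150^i mod 383 for i = 0, 1, …:
  i=0: 50   i=1: 223   i=2: 129   i=3: 200
  i=4: 126   i=5: 133   i=6: 34   i=7: 121
Match at i=7, j=12: x = 7·20 + 12 = 152.

152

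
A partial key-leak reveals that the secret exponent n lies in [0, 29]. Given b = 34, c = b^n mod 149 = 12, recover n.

9

Compute 34^0 mod 149 = 1, then multiply by 34 repeatedly:
  34^0=1  34^1=34  34^2=113  34^3=117  34^4=104
  34^5=109  34^6=130  34^7=99  34^8=88  34^9=12
Found 12 at exponent 9.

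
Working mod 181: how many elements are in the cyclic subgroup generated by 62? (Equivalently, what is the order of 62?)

9

The order of 62 must divide p − 1 = 180 = 2^2 · 3^2 · 5.
Divisors: 1, 2, 3, 4, 5, 6, 9, 10, 12, 15, 18, 20, 30, 36, 45, 60, 90, 180.
Check each in increasing order: 62^1 ≡ 62;  62^2 ≡ 43;  62^3 ≡ 132;  62^4 ≡ 39;  62^5 ≡ 65;  62^6 ≡ 48;  62^9 ≡ 1.
Smallest exponent giving 1 is 9.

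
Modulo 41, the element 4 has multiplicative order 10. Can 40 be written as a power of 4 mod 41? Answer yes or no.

⟨4⟩ has order 10; its elements mod 41 are {1, 4, 10, 16, 18, 23, 25, 31, 37, 40}.
40 is in this set.

yes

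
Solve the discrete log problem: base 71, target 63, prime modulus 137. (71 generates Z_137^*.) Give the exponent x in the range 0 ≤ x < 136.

76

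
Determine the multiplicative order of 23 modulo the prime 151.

The order of 23 must divide p − 1 = 150 = 2 · 3 · 5^2.
Divisors: 1, 2, 3, 5, 6, 10, 15, 25, 30, 50, 75, 150.
Check each in increasing order: 23^1 ≡ 23;  23^2 ≡ 76;  23^3 ≡ 87;  23^5 ≡ 119;  23^6 ≡ 19;  23^10 ≡ 118;  23^15 ≡ 150;  23^25 ≡ 33;  23^30 ≡ 1.
Smallest exponent giving 1 is 30.

30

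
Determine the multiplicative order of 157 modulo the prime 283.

141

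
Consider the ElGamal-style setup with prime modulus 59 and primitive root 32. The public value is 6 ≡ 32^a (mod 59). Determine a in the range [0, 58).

45

Baby-step giant-step with m = ceil(sqrt(58)) = 8.
Baby table (32^j mod 59 for j=0..7):
  0:1  1:32  2:21  3:23  4:28  5:11  6:57  7:54
Giant step factor: 32^(-8) ≡ 7 (mod 59).
Scan 6·7^i mod 59 for i = 0, 1, …:
  i=0: 6   i=1: 42   i=2: 58   i=3: 52
  i=4: 10   i=5: 11
Match at i=5, j=5: a = 5·8 + 5 = 45.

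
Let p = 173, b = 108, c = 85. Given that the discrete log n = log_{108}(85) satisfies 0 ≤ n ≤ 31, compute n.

20

Compute 108^0 mod 173 = 1, then multiply by 108 repeatedly:
  108^0=1  108^1=108  108^2=73  108^3=99  108^4=139
  108^5=134  108^6=113  108^7=94  108^8=118  108^9=115
  108^10=137  108^11=91  108^12=140  108^13=69  108^14=13
  108^15=20  108^16=84  108^17=76  108^18=77  108^19=12
  108^20=85
Found 85 at exponent 20.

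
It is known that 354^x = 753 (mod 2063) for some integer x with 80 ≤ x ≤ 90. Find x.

84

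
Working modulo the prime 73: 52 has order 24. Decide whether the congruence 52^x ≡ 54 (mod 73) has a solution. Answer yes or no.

no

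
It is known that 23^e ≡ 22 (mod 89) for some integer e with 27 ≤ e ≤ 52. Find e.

28

Compute 23^27 mod 89 = 59, then multiply by 23 repeatedly:
  23^27=59  23^28=22
Found 22 at exponent 28.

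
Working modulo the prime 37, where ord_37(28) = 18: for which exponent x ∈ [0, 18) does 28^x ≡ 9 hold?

Successive powers of 28 modulo 37:
  28^0=1  28^1=28  28^2=7  28^3=11  28^4=12  28^5=3
  28^6=10  28^7=21  28^8=33  28^9=36  28^10=9
So 28^10 ≡ 9 (mod 37), giving x = 10.

10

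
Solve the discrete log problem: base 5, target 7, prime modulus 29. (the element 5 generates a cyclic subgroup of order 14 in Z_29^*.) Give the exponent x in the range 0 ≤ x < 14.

Successive powers of 5 modulo 29:
  5^0=1  5^1=5  5^2=25  5^3=9  5^4=16  5^5=22
  5^6=23  5^7=28  5^8=24  5^9=4  5^10=20  5^11=13
  5^12=7
So 5^12 ≡ 7 (mod 29), giving x = 12.

12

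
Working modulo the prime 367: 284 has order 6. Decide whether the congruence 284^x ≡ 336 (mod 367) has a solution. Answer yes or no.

no

⟨284⟩ has order 6; its elements mod 367 are {1, 83, 84, 283, 284, 366}.
336 is not in this set.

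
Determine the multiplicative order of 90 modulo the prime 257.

The order of 90 must divide p − 1 = 256 = 2^8.
Divisors: 1, 2, 4, 8, 16, 32, 64, 128, 256.
Check each in increasing order: 90^1 ≡ 90;  90^2 ≡ 133;  90^4 ≡ 213;  90^8 ≡ 137;  90^16 ≡ 8;  90^32 ≡ 64;  90^64 ≡ 241;  90^128 ≡ 256;  90^256 ≡ 1.
Smallest exponent giving 1 is 256.

256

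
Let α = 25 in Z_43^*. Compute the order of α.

21

The order of 25 must divide p − 1 = 42 = 2 · 3 · 7.
Divisors: 1, 2, 3, 6, 7, 14, 21, 42.
Check each in increasing order: 25^1 ≡ 25;  25^2 ≡ 23;  25^3 ≡ 16;  25^6 ≡ 41;  25^7 ≡ 36;  25^14 ≡ 6;  25^21 ≡ 1.
Smallest exponent giving 1 is 21.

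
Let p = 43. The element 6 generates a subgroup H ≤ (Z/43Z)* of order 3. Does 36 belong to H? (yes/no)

⟨6⟩ has order 3; its elements mod 43 are {1, 6, 36}.
36 is in this set.

yes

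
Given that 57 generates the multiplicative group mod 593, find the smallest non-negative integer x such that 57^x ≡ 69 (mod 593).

525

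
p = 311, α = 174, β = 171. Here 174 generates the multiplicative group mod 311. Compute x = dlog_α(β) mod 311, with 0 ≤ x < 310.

145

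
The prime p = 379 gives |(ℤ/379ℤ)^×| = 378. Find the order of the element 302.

The order of 302 must divide p − 1 = 378 = 2 · 3^3 · 7.
Divisors: 1, 2, 3, 6, 7, 9, 14, 18, 21, 27, 42, 54, 63, 126, 189, 378.
Check each in increasing order: 302^1 ≡ 302;  302^2 ≡ 244;  302^3 ≡ 162;  302^6 ≡ 93;  302^7 ≡ 40;  302^9 ≡ 285;  302^14 ≡ 84;  302^18 ≡ 119;  302^21 ≡ 328;  302^27 ≡ 184;  302^42 ≡ 327;  302^54 ≡ 125;  302^63 ≡ 378;  302^126 ≡ 1.
Smallest exponent giving 1 is 126.

126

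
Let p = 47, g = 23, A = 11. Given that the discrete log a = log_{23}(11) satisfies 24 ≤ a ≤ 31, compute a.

29

Compute 23^24 mod 47 = 24, then multiply by 23 repeatedly:
  23^24=24  23^25=35  23^26=6  23^27=44  23^28=25
  23^29=11
Found 11 at exponent 29.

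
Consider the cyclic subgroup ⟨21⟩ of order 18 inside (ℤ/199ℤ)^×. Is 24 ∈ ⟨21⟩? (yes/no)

24 ∈ ⟨21⟩ iff 24^18 ≡ 1 (mod 199), since |⟨21⟩| = 18.
24^18 mod 199 = 1.
Since 1 = 1, 24 lies in the subgroup.

yes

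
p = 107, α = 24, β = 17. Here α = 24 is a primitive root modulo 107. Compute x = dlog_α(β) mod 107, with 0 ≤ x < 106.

73

Baby-step giant-step with m = ceil(sqrt(106)) = 11.
Baby table (24^j mod 107 for j=0..10):
  0:1  1:24  2:41  3:21  4:76  5:5  6:13  7:98
  8:105  9:59  10:25
Giant step factor: 24^(-11) ≡ 28 (mod 107).
Scan 17·28^i mod 107 for i = 0, 1, …:
  i=0: 17   i=1: 48   i=2: 60   i=3: 75
  i=4: 67   i=5: 57   i=6: 98
Match at i=6, j=7: x = 6·11 + 7 = 73.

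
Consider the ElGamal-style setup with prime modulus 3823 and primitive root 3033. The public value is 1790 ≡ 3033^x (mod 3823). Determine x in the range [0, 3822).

3032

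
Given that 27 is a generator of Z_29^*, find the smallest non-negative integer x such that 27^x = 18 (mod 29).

25

Successive powers of 27 modulo 29:
  27^0=1  27^1=27  27^2=4  27^3=21  27^4=16  27^5=26
  27^6=6  27^7=17  27^8=24  27^9=10  27^10=9  27^11=11
  27^12=7  27^13=15  27^14=28  27^15=2  27^16=25  27^17=8
  27^18=13  27^19=3  27^20=23  27^21=12  27^22=5  27^23=19
  27^24=20  27^25=18
So 27^25 ≡ 18 (mod 29), giving x = 25.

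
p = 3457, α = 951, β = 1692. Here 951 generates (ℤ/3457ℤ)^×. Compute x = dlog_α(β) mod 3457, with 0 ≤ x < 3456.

355

Baby-step giant-step with m = ceil(sqrt(3456)) = 59.
Baby table (951^j mod 3457 for j=0..58):
  0:1  1:951  2:2124  3:1036  4:3448  5:1812  6:1626  7:1047
  8:81  9:977  10:2651  11:948  12:2728  13:1578  14:340  15:1839
  16:3104  17:3083  18:397  19:734  20:3177  21:3366  22:3341  23:308
  24:2520  25:819  26:1044  27:685  28:1519  29:3000  30:975  31:749
  32:157  33:656  34:1596  35:173  36:2044  37:1010  38:2921  39:1900
  40:2346  41:1281  42:1367  43:185  44:3085  45:2299  46:1525  47:1792
  48:3348  49:51  50:103  51:1157  52:981  53:2998  54:2530  55:3415
  56:1542  57:674  58:1429
Giant step factor: 951^(-59) ≡ 2954 (mod 3457).
Scan 1692·2954^i mod 3457 for i = 0, 1, …:
  i=0: 1692   i=1: 2803   i=2: 547   i=3: 1419
  i=4: 1842   i=5: 3407   i=6: 951
Match at i=6, j=1: x = 6·59 + 1 = 355.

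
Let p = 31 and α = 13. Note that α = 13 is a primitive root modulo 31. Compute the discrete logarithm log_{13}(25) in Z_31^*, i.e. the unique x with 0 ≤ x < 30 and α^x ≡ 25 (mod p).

Successive powers of 13 modulo 31:
  13^0=1  13^1=13  13^2=14  13^3=27  13^4=10  13^5=6
  13^6=16  13^7=22  13^8=7  13^9=29  13^10=5  13^11=3
  13^12=8  13^13=11  13^14=19  13^15=30  13^16=18  13^17=17
  13^18=4  13^19=21  13^20=25
So 13^20 ≡ 25 (mod 31), giving x = 20.

20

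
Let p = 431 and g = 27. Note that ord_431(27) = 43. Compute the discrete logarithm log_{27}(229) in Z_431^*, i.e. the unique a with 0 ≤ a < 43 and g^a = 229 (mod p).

12

Baby-step giant-step with m = ceil(sqrt(43)) = 7.
Baby table (27^j mod 431 for j=0..6):
  0:1  1:27  2:298  3:288  4:18  5:55  6:192
Giant step factor: 27^(-7) ≡ 36 (mod 431).
Scan 229·36^i mod 431 for i = 0, 1, …:
  i=0: 229   i=1: 55
Match at i=1, j=5: a = 1·7 + 5 = 12.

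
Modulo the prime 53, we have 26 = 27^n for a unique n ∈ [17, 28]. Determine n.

Compute 27^17 mod 53 = 18, then multiply by 27 repeatedly:
  27^17=18  27^18=9  27^19=31  27^20=42  27^21=21
  27^22=37  27^23=45  27^24=49  27^25=51  27^26=52
  27^27=26
Found 26 at exponent 27.

27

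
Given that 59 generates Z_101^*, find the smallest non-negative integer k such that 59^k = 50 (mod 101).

Baby-step giant-step with m = ceil(sqrt(100)) = 10.
Baby table (59^j mod 101 for j=0..9):
  0:1  1:59  2:47  3:46  4:88  5:41  6:96  7:8
  8:68  9:73
Giant step factor: 59^(-10) ≡ 14 (mod 101).
Scan 50·14^i mod 101 for i = 0, 1, …:
  i=0: 50   i=1: 94   i=2: 3   i=3: 42
  i=4: 83   i=5: 51   i=6: 7   i=7: 98
  i=8: 59
Match at i=8, j=1: k = 8·10 + 1 = 81.

81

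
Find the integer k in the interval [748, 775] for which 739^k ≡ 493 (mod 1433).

764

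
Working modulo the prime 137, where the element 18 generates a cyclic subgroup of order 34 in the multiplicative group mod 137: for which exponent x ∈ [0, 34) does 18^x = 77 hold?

25

Successive powers of 18 modulo 137:
  18^0=1  18^1=18  18^2=50  18^3=78  18^4=34  18^5=64
  18^6=56  18^7=49  18^8=60  18^9=121  18^10=123  18^11=22
  18^12=122  18^13=4  18^14=72  18^15=63  18^16=38  18^17=136
  18^18=119  18^19=87  18^20=59  18^21=103  18^22=73  18^23=81
  18^24=88  18^25=77
So 18^25 ≡ 77 (mod 137), giving x = 25.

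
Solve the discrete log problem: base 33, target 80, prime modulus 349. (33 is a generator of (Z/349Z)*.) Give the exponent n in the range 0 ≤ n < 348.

Baby-step giant-step with m = ceil(sqrt(348)) = 19.
Baby table (33^j mod 349 for j=0..18):
  0:1  1:33  2:42  3:339  4:19  5:278  6:100  7:159
  8:12  9:47  10:155  11:229  12:228  13:195  14:153  15:163
  16:144  17:215  18:115
Giant step factor: 33^(-19) ≡ 230 (mod 349).
Scan 80·230^i mod 349 for i = 0, 1, …:
  i=0: 80   i=1: 252   i=2: 26   i=3: 47
Match at i=3, j=9: n = 3·19 + 9 = 66.

66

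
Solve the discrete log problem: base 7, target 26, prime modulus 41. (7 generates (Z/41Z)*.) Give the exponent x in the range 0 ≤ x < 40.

23

Successive powers of 7 modulo 41:
  7^0=1  7^1=7  7^2=8  7^3=15  7^4=23  7^5=38
  7^6=20  7^7=17  7^8=37  7^9=13  7^10=9  7^11=22
  7^12=31  7^13=12  7^14=2  7^15=14  7^16=16  7^17=30
  7^18=5  7^19=35  7^20=40  7^21=34  7^22=33  7^23=26
So 7^23 ≡ 26 (mod 41), giving x = 23.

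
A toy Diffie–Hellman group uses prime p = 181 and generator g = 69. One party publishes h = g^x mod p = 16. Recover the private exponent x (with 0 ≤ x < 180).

76

Baby-step giant-step with m = ceil(sqrt(180)) = 14.
Baby table (69^j mod 181 for j=0..13):
  0:1  1:69  2:55  3:175  4:129  5:32  6:36  7:131
  8:170  9:146  10:119  11:66  12:29  13:10
Giant step factor: 69^(-14) ≡ 165 (mod 181).
Scan 16·165^i mod 181 for i = 0, 1, …:
  i=0: 16   i=1: 106   i=2: 114   i=3: 167
  i=4: 43   i=5: 36
Match at i=5, j=6: x = 5·14 + 6 = 76.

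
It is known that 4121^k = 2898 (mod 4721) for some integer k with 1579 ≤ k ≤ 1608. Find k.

1585

Compute 4121^1579 mod 4721 = 4480, then multiply by 4121 repeatedly:
  4121^1579=4480  4121^1580=2970  4121^1581=2538  4121^1582=2083  4121^1583=1265
  4121^1584=1081  4121^1585=2898
Found 2898 at exponent 1585.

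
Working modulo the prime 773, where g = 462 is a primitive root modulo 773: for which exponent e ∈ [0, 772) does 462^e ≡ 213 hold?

Successive powers of 462 modulo 773:
  462^0=1  462^1=462  462^2=96  462^3=291  462^4=713  462^5=108
  462^6=424  462^7=319  462^8=508  462^9=477  462^10=69  462^11=185
  462^12=440  462^13=754  462^14=498  462^15=495  462^16=655  462^17=367
  462^18=267  462^19=447  462^20=123  462^21=397  462^22=213
So 462^22 ≡ 213 (mod 773), giving e = 22.

22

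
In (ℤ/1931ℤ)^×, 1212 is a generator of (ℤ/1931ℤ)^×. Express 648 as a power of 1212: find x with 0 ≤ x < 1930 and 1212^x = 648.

1329

Baby-step giant-step with m = ceil(sqrt(1930)) = 44.
Baby table (1212^j mod 1931 for j=0..43):
  0:1  1:1212  2:1384  3:1300  4:1835  5:1439  6:375  7:715
  8:1492  9:888  10:689  11:876  12:1593  13:1647  14:1441  15:868
  16:1552  17:230  18:696  19:1636  20:1626  21:1092  22:769  23:1286
  24:315  25:1373  26:1485  27:128  28:656  29:1431  30:334  31:1229
  32:747  33:1656  34:763  35:1738  36:1666  37:1297  38:130  39:1149
  40:337  41:1003  42:1037  43:1694
Giant step factor: 1212^(-44) ≡ 1744 (mod 1931).
Scan 648·1744^i mod 1931 for i = 0, 1, …:
  i=0: 648   i=1: 477   i=2: 1558   i=3: 235
  i=4: 468   i=5: 1310   i=6: 267   i=7: 277
  i=8: 338   i=9: 517     …   i=29: 842
  i=30: 888
Match at i=30, j=9: x = 30·44 + 9 = 1329.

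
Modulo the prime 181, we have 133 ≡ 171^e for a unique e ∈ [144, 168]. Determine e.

150

Compute 171^144 mod 181 = 125, then multiply by 171 repeatedly:
  171^144=125  171^145=17  171^146=11  171^147=71  171^148=14
  171^149=41  171^150=133
Found 133 at exponent 150.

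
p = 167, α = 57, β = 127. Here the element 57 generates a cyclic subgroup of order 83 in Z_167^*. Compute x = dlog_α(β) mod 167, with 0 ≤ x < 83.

21

Baby-step giant-step with m = ceil(sqrt(83)) = 10.
Baby table (57^j mod 167 for j=0..9):
  0:1  1:57  2:76  3:157  4:98  5:75  6:100  7:22
  8:85  9:2
Giant step factor: 57^(-10) ≡ 63 (mod 167).
Scan 127·63^i mod 167 for i = 0, 1, …:
  i=0: 127   i=1: 152   i=2: 57
Match at i=2, j=1: x = 2·10 + 1 = 21.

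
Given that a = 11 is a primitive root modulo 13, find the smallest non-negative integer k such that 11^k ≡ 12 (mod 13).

6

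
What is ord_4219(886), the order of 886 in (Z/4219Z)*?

2109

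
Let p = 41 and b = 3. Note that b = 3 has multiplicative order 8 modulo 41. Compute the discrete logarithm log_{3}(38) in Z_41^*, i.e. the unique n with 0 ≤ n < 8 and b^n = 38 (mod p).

5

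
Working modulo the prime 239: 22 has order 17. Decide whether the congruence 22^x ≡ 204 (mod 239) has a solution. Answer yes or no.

no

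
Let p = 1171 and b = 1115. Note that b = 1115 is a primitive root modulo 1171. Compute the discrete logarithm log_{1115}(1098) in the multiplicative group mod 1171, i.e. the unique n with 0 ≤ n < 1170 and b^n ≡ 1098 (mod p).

667

Baby-step giant-step with m = ceil(sqrt(1170)) = 35.
Baby table (1115^j mod 1171 for j=0..34):
  0:1  1:1115  2:794  3:34  4:438  5:63  6:1156  7:840
  8:971  9:661  10:456  11:226  12:225  13:281  14:658  15:624
  16:186  17:123  18:138  19:469  20:669  21:8  22:723  23:497
  24:272  25:1162  26:504  27:1051  28:865  29:742  30:604  31:135
  32:637  33:629  34:1077
Giant step factor: 1115^(-35) ≡ 745 (mod 1171).
Scan 1098·745^i mod 1171 for i = 0, 1, …:
  i=0: 1098   i=1: 652   i=2: 946   i=3: 999
  i=4: 670   i=5: 304   i=6: 477   i=7: 552
  i=8: 219   i=9: 386     …   i=18: 317
  i=19: 794
Match at i=19, j=2: n = 19·35 + 2 = 667.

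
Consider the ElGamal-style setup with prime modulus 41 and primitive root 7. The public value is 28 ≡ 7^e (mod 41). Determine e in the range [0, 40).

29

Successive powers of 7 modulo 41:
  7^0=1  7^1=7  7^2=8  7^3=15  7^4=23  7^5=38
  7^6=20  7^7=17  7^8=37  7^9=13  7^10=9  7^11=22
  7^12=31  7^13=12  7^14=2  7^15=14  7^16=16  7^17=30
  7^18=5  7^19=35  7^20=40  7^21=34  7^22=33  7^23=26
  7^24=18  7^25=3  7^26=21  7^27=24  7^28=4  7^29=28
So 7^29 ≡ 28 (mod 41), giving e = 29.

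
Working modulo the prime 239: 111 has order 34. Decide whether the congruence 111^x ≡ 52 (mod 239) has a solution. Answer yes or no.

52 ∈ ⟨111⟩ iff 52^34 ≡ 1 (mod 239), since |⟨111⟩| = 34.
52^34 mod 239 = 1.
Since 1 = 1, 52 lies in the subgroup.

yes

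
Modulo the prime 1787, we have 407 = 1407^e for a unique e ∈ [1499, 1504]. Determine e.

1501

Compute 1407^1499 mod 1787 = 967, then multiply by 1407 repeatedly:
  1407^1499=967  1407^1500=662  1407^1501=407
Found 407 at exponent 1501.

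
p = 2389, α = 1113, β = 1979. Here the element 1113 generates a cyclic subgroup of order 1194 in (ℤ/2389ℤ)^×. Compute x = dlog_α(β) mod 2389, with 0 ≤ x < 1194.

Baby-step giant-step with m = ceil(sqrt(1194)) = 35.
Baby table (1113^j mod 2389 for j=0..34):
  0:1  1:1113  2:1267  3:661  4:2270  5:1337  6:2123  7:178
  8:2216  9:960  10:597  11:319  12:1475  13:432  14:627  15:263
  16:1261  17:1150  18:1835  19:2149  20:448  21:1712  22:1423  23:2281
  24:1635  25:1726  26:282  27:907  28:1333  29:60  30:2277  31:1961
  32:1436  33:27  34:1383
Giant step factor: 1113^(-35) ≡ 645 (mod 2389).
Scan 1979·645^i mod 2389 for i = 0, 1, …:
  i=0: 1979   i=1: 729   i=2: 1961
Match at i=2, j=31: x = 2·35 + 31 = 101.

101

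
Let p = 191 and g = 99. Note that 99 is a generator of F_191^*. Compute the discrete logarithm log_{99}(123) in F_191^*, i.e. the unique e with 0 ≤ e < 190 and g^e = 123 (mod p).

Baby-step giant-step with m = ceil(sqrt(190)) = 14.
Baby table (99^j mod 191 for j=0..13):
  0:1  1:99  2:60  3:19  4:162  5:185  6:170  7:22
  8:77  9:174  10:36  11:126  12:59  13:111
Giant step factor: 99^(-14) ≡ 103 (mod 191).
Scan 123·103^i mod 191 for i = 0, 1, …:
  i=0: 123   i=1: 63   i=2: 186   i=3: 58
  i=4: 53   i=5: 111
Match at i=5, j=13: e = 5·14 + 13 = 83.

83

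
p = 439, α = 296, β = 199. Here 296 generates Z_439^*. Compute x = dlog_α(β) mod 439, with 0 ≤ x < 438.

Baby-step giant-step with m = ceil(sqrt(438)) = 21.
Baby table (296^j mod 439 for j=0..20):
  0:1  1:296  2:255  3:411  4:53  5:323  6:345  7:272
  8:175  9:437  10:286  11:368  12:56  13:333  14:232  15:188
  16:334  17:89  18:4  19:306  20:142
Giant step factor: 296^(-21) ≡ 341 (mod 439).
Scan 199·341^i mod 439 for i = 0, 1, …:
  i=0: 199   i=1: 253   i=2: 229   i=3: 386
  i=4: 365   i=5: 228   i=6: 45   i=7: 419
  i=8: 204   i=9: 202   i=10: 398   i=11: 67
  i=12: 19   i=13: 333
Match at i=13, j=13: x = 13·21 + 13 = 286.

286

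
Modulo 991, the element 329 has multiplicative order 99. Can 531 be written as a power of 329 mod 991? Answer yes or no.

no

531 ∈ ⟨329⟩ iff 531^99 ≡ 1 (mod 991), since |⟨329⟩| = 99.
531^99 mod 991 = 160.
Since 160 ≠ 1, 531 does not lie in the subgroup.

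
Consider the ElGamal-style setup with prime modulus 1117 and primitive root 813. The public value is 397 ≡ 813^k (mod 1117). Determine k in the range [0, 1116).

655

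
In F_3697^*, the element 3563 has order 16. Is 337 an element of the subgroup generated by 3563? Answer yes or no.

no

⟨3563⟩ has order 16; its elements mod 3697 are {1, 23, 134, 529, 615, 643, 1076, 1131, 2566, 2621, 3054, 3082, 3168, 3563, 3674, 3696}.
337 is not in this set.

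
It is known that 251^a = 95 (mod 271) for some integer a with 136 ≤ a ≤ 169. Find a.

Compute 251^136 mod 271 = 20, then multiply by 251 repeatedly:
  251^136=20  251^137=142  251^138=141  251^139=161  251^140=32
  251^141=173  251^142=63  251^143=95
Found 95 at exponent 143.

143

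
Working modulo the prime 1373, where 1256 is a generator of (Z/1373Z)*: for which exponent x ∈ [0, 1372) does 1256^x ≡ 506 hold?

Baby-step giant-step with m = ceil(sqrt(1372)) = 38.
Baby table (1256^j mod 1373 for j=0..37):
  0:1  1:1256  2:1332  3:678  4:308  5:1035  6:1102  7:128
  8:127  9:244  10:285  11:980  12:672  13:1010  14:1281  15:1153
  16:1026  17:782  18:497  19:890  20:218  21:581  22:673  23:893
  24:1240  25:458  26:1334  27:444  28:226  29:1018  30:345  31:825
  32:958  33:500  34:539  35:95  36:1242  37:224
Giant step factor: 1256^(-38) ≡ 556 (mod 1373).
Scan 506·556^i mod 1373 for i = 0, 1, …:
  i=0: 506   i=1: 1244   i=2: 1045   i=3: 241
  i=4: 815   i=5: 50   i=6: 340   i=7: 939
  i=8: 344   i=9: 417   i=10: 1188   i=11: 115
  i=12: 782
Match at i=12, j=17: x = 12·38 + 17 = 473.

473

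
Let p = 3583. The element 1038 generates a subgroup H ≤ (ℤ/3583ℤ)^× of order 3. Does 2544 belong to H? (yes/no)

yes

⟨1038⟩ has order 3; its elements mod 3583 are {1, 1038, 2544}.
2544 is in this set.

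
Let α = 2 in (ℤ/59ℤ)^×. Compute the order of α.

58

The order of 2 must divide p − 1 = 58 = 2 · 29.
Divisors: 1, 2, 29, 58.
Check each in increasing order: 2^1 ≡ 2;  2^2 ≡ 4;  2^29 ≡ 58;  2^58 ≡ 1.
Smallest exponent giving 1 is 58.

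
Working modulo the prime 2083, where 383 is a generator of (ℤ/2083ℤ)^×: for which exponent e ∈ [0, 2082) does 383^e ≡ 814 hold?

1568

Baby-step giant-step with m = ceil(sqrt(2082)) = 46.
Baby table (383^j mod 2083 for j=0..45):
  0:1  1:383  2:879  3:1294  4:1931  5:108  6:1787  7:1197
  8:191  9:248  10:1249  11:1360  12:130  13:1881  14:1788  15:1580
  16:1070  17:1542  18:1097  19:1468  20:1917  21:995  22:1979  23:1828
  24:236  25:819  26:1227  27:1266  28:1622  29:492  30:966  31:1287
  32:1333  33:204  34:1061  35:178  36:1518  37:237  38:1202  39:23
  40:477  41:1470  42:600  43:670  44:401  45:1524
Giant step factor: 383^(-46) ≡ 1424 (mod 2083).
Scan 814·1424^i mod 2083 for i = 0, 1, …:
  i=0: 814   i=1: 988   i=2: 887   i=3: 790
  i=4: 140   i=5: 1475   i=6: 736   i=7: 315
  i=8: 715   i=9: 1656     …   i=33: 35
  i=34: 1931
Match at i=34, j=4: e = 34·46 + 4 = 1568.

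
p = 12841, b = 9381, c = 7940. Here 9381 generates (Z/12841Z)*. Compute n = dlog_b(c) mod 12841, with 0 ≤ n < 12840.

Baby-step giant-step with m = ceil(sqrt(12840)) = 114.
Baby table (9381^j mod 12841 for j=0..113):
  0:1  1:9381  2:3788  3:4181  4:5547  5:4675  6:4160  7:1161
  8:2173  9:6246  10:243  11:6726  12:8773  13:1544  14:12457  15:6017
  16:9282  17:12462  18:1558  19:2540  20:7685  21:3611  22:233  23:2803
  24:9416  25:11098  26:8351  27:10631  28:6205  29:852  30:5510  31:4285
  32:5255  33:556  34:2390  35:204  36:415  37:2292  38:5418  39:1580
  40:3466  41:1134  42:5706  43:6698  44:2925  45:11049  46:10958  47:4793
  48:6792  49:11551  50:7573  51:5901  52:12571  53:9648  54:4520  55:1138
  56:4707  57:9009  58:6808  59:7555  60:3976  61:8592  62:11436  63:7402
  64:6875  65:6873  66:952  67:6217  68:10696  69:12443  70:3093  71:7614
  72:5292  73:946  74:1295  75:809  76:198  77:8334  78:5246  79:6014
  80:6821  81:1098  82:1856  83:11581  84:6501  85:3972  86:9591  87:9125
  88:3519  89:10369  90:1014  91:9994  92:1573  93:2004  94:300  95:2121
  96:6392  97:8723  98:7611  99:2831  100:2423  101:1593  102:9850  103:11855
  104:8695  105:1763  106:12336  107:924  108:369  109:7360  110:10944  111:1869
  112:5124  113:4381
Giant step factor: 9381^(-114) ≡ 12057 (mod 12841).
Scan 7940·12057^i mod 12841 for i = 0, 1, …:
  i=0: 7940   i=1: 2925
Match at i=1, j=44: n = 1·114 + 44 = 158.

158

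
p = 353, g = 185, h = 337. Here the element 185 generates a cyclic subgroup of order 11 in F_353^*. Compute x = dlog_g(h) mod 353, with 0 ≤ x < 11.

Successive powers of 185 modulo 353:
  185^0=1  185^1=185  185^2=337
So 185^2 ≡ 337 (mod 353), giving x = 2.

2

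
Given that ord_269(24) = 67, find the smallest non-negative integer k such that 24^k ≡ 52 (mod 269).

30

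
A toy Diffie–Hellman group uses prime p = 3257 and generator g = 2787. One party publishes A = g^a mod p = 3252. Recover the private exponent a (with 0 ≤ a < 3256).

3113

Baby-step giant-step with m = ceil(sqrt(3256)) = 58.
Baby table (2787^j mod 3257 for j=0..57):
  0:1  1:2787  2:2681  3:389  4:2819  5:669  6:1499  7:2239
  8:2938  9:108  10:1352  11:2932  12:2928  13:1551  14:598  15:2299
  16:794  17:1375  18:1893  19:2708  20:727  21:295  22:1401  23:2701
  24:760  25:1070  26:1935  27:2510  28:2591  29:348  30:2547  31:1486
  32:1835  33:655  34:1565  35:532  36:749  37:2983  38:1757  39:1488
  40:895  41:2760  42:2343  43:2913  44:2087  45:2724  46:2978  47:850
  48:1111  49:2207  50:1693  51:2255  52:1932  53:663  54:1062  55:2438
  56:604  57:2736
Giant step factor: 2787^(-58) ≡ 1051 (mod 3257).
Scan 3252·1051^i mod 3257 for i = 0, 1, …:
  i=0: 3252   i=1: 1259   i=2: 867   i=3: 2514
  i=4: 787   i=5: 3116   i=6: 1631   i=7: 999
  i=8: 1195   i=9: 2000     …   i=52: 2713
  i=53: 1488
Match at i=53, j=39: a = 53·58 + 39 = 3113.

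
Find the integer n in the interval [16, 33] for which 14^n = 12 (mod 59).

18

Compute 14^16 mod 59 = 41, then multiply by 14 repeatedly:
  14^16=41  14^17=43  14^18=12
Found 12 at exponent 18.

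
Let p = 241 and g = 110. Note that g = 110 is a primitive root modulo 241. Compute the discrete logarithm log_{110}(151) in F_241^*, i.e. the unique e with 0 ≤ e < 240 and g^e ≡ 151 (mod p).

124

Baby-step giant-step with m = ceil(sqrt(240)) = 16.
Baby table (110^j mod 241 for j=0..15):
  0:1  1:110  2:50  3:198  4:90  5:19  6:162  7:227
  8:147  9:23  10:120  11:186  12:216  13:142  14:196  15:111
Giant step factor: 110^(-16) ≡ 119 (mod 241).
Scan 151·119^i mod 241 for i = 0, 1, …:
  i=0: 151   i=1: 135   i=2: 159   i=3: 123
  i=4: 177   i=5: 96   i=6: 97   i=7: 216
Match at i=7, j=12: e = 7·16 + 12 = 124.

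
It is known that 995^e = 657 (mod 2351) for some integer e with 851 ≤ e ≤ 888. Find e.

Compute 995^851 mod 2351 = 492, then multiply by 995 repeatedly:
  995^851=492  995^852=532  995^853=365  995^854=1121  995^855=1021
  995^856=263  995^857=724  995^858=974  995^859=518  995^860=541
  995^861=2267  995^862=1056  995^863=2174  995^864=210  995^865=2062
  995^866=1618  995^867=1826  995^868=1898  995^869=657
Found 657 at exponent 869.

869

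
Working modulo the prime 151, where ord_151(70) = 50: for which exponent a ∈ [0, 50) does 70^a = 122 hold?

Baby-step giant-step with m = ceil(sqrt(50)) = 8.
Baby table (70^j mod 151 for j=0..7):
  0:1  1:70  2:68  3:79  4:94  5:87  6:50  7:27
Giant step factor: 70^(-8) ≡ 91 (mod 151).
Scan 122·91^i mod 151 for i = 0, 1, …:
  i=0: 122   i=1: 79
Match at i=1, j=3: a = 1·8 + 3 = 11.

11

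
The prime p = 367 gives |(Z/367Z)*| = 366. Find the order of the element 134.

61

The order of 134 must divide p − 1 = 366 = 2 · 3 · 61.
Divisors: 1, 2, 3, 6, 61, 122, 183, 366.
Check each in increasing order: 134^1 ≡ 134;  134^2 ≡ 340;  134^3 ≡ 52;  134^6 ≡ 135;  134^61 ≡ 1.
Smallest exponent giving 1 is 61.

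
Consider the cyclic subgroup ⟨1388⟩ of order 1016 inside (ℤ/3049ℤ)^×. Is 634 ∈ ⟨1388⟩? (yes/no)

yes

634 ∈ ⟨1388⟩ iff 634^1016 ≡ 1 (mod 3049), since |⟨1388⟩| = 1016.
634^1016 mod 3049 = 1.
Since 1 = 1, 634 lies in the subgroup.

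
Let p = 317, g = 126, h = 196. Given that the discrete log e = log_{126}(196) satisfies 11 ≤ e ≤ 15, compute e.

14

Compute 126^11 mod 317 = 271, then multiply by 126 repeatedly:
  126^11=271  126^12=227  126^13=72  126^14=196
Found 196 at exponent 14.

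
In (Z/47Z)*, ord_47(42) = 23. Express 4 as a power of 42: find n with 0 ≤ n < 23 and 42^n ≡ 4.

Successive powers of 42 modulo 47:
  42^0=1  42^1=42  42^2=25  42^3=16  42^4=14  42^5=24
  42^6=21  42^7=36  42^8=8  42^9=7  42^10=12  42^11=34
  42^12=18  42^13=4
So 42^13 ≡ 4 (mod 47), giving n = 13.

13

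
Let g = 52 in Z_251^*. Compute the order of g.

125

The order of 52 must divide p − 1 = 250 = 2 · 5^3.
Divisors: 1, 2, 5, 10, 25, 50, 125, 250.
Check each in increasing order: 52^1 ≡ 52;  52^2 ≡ 194;  52^5 ≡ 25;  52^10 ≡ 123;  52^25 ≡ 219;  52^50 ≡ 20;  52^125 ≡ 1.
Smallest exponent giving 1 is 125.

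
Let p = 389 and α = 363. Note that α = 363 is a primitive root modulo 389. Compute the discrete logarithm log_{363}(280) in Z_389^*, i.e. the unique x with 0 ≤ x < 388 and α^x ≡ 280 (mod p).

Baby-step giant-step with m = ceil(sqrt(388)) = 20.
Baby table (363^j mod 389 for j=0..19):
  0:1  1:363  2:287  3:318  4:290  5:240  6:373  7:27
  8:76  9:358  10:28  11:50  12:256  13:346  14:340  15:107
  16:330  17:367  18:183  19:299
Giant step factor: 363^(-20) ≡ 65 (mod 389).
Scan 280·65^i mod 389 for i = 0, 1, …:
  i=0: 280   i=1: 306   i=2: 51   i=3: 203
  i=4: 358
Match at i=4, j=9: x = 4·20 + 9 = 89.

89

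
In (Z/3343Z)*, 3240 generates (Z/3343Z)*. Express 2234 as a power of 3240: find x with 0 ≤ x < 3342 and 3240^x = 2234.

3309

Baby-step giant-step with m = ceil(sqrt(3342)) = 58.
Baby table (3240^j mod 3343 for j=0..57):
  0:1  1:3240  2:580  3:434  4:2100  5:995  6:1148  7:2104
  8:583  9:125  10:497  11:2297  12:762  13:1746  14:684  15:3094
  16:2246  17:2672  18:2253  19:1951  20:2970  21:1646  22:955  23:1925
  24:2305  25:3281  26:3043  27:813  28:3179  29:177  30:1827  31:2370
  32:3272  33:627  34:2279  35:2616  36:1335  37:2901  38:2067  39:1051
  40:2066  41:1154  42:1486  43:720  44:2729  45:3068  46:1581  47:964
  48:998  49:839  50:501  51:1885  52:3082  53:139  54:2398  55:388
  56:152  57:1059
Giant step factor: 3240^(-58) ≡ 611 (mod 3343).
Scan 2234·611^i mod 3343 for i = 0, 1, …:
  i=0: 2234   i=1: 1030   i=2: 846   i=3: 2084
  i=4: 2984   i=5: 1289   i=6: 1974   i=7: 2634
  i=8: 1391   i=9: 779     …   i=56: 805
  i=57: 434
Match at i=57, j=3: x = 57·58 + 3 = 3309.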